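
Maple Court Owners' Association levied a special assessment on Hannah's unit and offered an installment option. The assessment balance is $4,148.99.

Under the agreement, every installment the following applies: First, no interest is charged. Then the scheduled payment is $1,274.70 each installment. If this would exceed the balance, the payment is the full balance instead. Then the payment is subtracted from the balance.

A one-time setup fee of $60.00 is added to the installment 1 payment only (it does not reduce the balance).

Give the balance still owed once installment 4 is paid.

Installment 1: $4,148.99 − $1,274.70 (+ $60.00 fee) → $2,874.29
Installment 2: $2,874.29 − $1,274.70 → $1,599.59
Installment 3: $1,599.59 − $1,274.70 → $324.89
Installment 4: $324.89 − $324.89 → $0.00

$0.00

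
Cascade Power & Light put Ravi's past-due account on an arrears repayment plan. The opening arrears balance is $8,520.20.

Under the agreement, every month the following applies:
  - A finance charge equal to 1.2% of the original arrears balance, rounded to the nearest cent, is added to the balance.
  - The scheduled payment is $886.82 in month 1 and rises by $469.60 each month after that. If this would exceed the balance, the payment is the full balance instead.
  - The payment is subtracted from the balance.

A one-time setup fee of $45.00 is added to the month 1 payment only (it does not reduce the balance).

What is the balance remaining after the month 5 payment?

# | Opening | Interest | Payment | Fee | End bal
1 | $8,520.20 | $102.24 | $886.82 | $45.00 | $7,735.62
2 | $7,735.62 | $102.24 | $1,356.42 | — | $6,481.44
3 | $6,481.44 | $102.24 | $1,826.02 | — | $4,757.66
4 | $4,757.66 | $102.24 | $2,295.62 | — | $2,564.28
5 | $2,564.28 | $102.24 | $2,666.52 | — | $0.00

$0.00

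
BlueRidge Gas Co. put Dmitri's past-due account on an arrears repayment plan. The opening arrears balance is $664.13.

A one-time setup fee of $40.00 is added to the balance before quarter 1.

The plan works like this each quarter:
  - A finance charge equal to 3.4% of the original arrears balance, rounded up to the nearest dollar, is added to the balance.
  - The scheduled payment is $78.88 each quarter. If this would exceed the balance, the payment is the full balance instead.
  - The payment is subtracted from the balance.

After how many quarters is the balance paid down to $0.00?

13

Quarter 1: $704.13 +$23.00 interest = $727.13; pay $78.88 → $648.25
Quarter 2: $648.25 +$23.00 interest = $671.25; pay $78.88 → $592.37
Quarter 3: $592.37 +$23.00 interest = $615.37; pay $78.88 → $536.49
Quarter 4: $536.49 +$23.00 interest = $559.49; pay $78.88 → $480.61
Quarter 5: $480.61 +$23.00 interest = $503.61; pay $78.88 → $424.73
Quarter 6: $424.73 +$23.00 interest = $447.73; pay $78.88 → $368.85
Quarter 7: $368.85 +$23.00 interest = $391.85; pay $78.88 → $312.97
Quarter 8: $312.97 +$23.00 interest = $335.97; pay $78.88 → $257.09
Quarter 9: $257.09 +$23.00 interest = $280.09; pay $78.88 → $201.21
Quarter 10: $201.21 +$23.00 interest = $224.21; pay $78.88 → $145.33
Quarter 11: $145.33 +$23.00 interest = $168.33; pay $78.88 → $89.45
Quarter 12: $89.45 +$23.00 interest = $112.45; pay $78.88 → $33.57
Quarter 13: $33.57 +$23.00 interest = $56.57; pay $56.57 → $0.00
Balance reaches $0.00 in quarter 13.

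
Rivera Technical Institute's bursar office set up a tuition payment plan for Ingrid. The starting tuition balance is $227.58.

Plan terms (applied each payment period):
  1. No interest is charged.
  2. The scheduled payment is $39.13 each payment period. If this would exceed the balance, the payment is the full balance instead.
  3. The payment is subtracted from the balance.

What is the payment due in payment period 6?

# | Opening | Payment | End bal
1 | $227.58 | $39.13 | $188.45
2 | $188.45 | $39.13 | $149.32
3 | $149.32 | $39.13 | $110.19
4 | $110.19 | $39.13 | $71.06
5 | $71.06 | $39.13 | $31.93
6 | $31.93 | $31.93 | $0.00

$31.93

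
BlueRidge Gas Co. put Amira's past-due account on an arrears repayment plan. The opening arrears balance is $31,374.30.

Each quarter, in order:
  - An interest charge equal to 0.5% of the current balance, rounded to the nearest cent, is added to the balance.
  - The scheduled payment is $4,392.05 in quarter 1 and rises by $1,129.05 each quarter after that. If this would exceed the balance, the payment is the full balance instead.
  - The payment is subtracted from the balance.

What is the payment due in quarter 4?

Quarter 1: opening $31,374.30; interest $156.87 → $31,531.17; payment $4,392.05; balance $27,139.12
Quarter 2: opening $27,139.12; interest $135.70 → $27,274.82; payment $5,521.10; balance $21,753.72
Quarter 3: opening $21,753.72; interest $108.77 → $21,862.49; payment $6,650.15; balance $15,212.34
Quarter 4: opening $15,212.34; interest $76.06 → $15,288.40; payment $7,779.20; balance $7,509.20

$7,779.20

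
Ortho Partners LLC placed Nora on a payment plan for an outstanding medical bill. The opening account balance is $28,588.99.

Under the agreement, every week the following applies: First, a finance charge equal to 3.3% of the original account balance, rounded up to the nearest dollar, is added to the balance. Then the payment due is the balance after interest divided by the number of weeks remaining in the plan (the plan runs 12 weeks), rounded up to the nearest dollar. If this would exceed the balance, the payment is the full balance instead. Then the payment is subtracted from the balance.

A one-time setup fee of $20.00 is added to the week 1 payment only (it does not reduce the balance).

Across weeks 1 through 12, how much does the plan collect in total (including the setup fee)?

$39,936.99

Week 1: $28,588.99 +$944.00 interest = $29,532.99; pay $2,462.00 (+ $20.00 fee) → $27,070.99
Week 2: $27,070.99 +$944.00 interest = $28,014.99; pay $2,547.00 → $25,467.99
Week 3: $25,467.99 +$944.00 interest = $26,411.99; pay $2,642.00 → $23,769.99
Week 4: $23,769.99 +$944.00 interest = $24,713.99; pay $2,746.00 → $21,967.99
Week 5: $21,967.99 +$944.00 interest = $22,911.99; pay $2,864.00 → $20,047.99
Week 6: $20,047.99 +$944.00 interest = $20,991.99; pay $2,999.00 → $17,992.99
Week 7: $17,992.99 +$944.00 interest = $18,936.99; pay $3,157.00 → $15,779.99
Week 8: $15,779.99 +$944.00 interest = $16,723.99; pay $3,345.00 → $13,378.99
Week 9: $13,378.99 +$944.00 interest = $14,322.99; pay $3,581.00 → $10,741.99
Week 10: $10,741.99 +$944.00 interest = $11,685.99; pay $3,896.00 → $7,789.99
Week 11: $7,789.99 +$944.00 interest = $8,733.99; pay $4,367.00 → $4,366.99
Week 12: $4,366.99 +$944.00 interest = $5,310.99; pay $5,310.99 → $0.00
Total paid: $39,936.99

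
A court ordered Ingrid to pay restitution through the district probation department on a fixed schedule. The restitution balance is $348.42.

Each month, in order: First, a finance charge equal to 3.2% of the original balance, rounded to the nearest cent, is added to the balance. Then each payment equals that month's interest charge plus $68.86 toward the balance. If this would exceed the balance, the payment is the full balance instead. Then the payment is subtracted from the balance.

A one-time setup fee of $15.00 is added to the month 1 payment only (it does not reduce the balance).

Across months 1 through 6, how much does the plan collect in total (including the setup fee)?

$430.32

Month 1: $348.42 +$11.15 interest = $359.57; pay $80.01 (+ $15.00 fee) → $279.56
Month 2: $279.56 +$11.15 interest = $290.71; pay $80.01 → $210.70
Month 3: $210.70 +$11.15 interest = $221.85; pay $80.01 → $141.84
Month 4: $141.84 +$11.15 interest = $152.99; pay $80.01 → $72.98
Month 5: $72.98 +$11.15 interest = $84.13; pay $80.01 → $4.12
Month 6: $4.12 +$11.15 interest = $15.27; pay $15.27 → $0.00
Total paid: $430.32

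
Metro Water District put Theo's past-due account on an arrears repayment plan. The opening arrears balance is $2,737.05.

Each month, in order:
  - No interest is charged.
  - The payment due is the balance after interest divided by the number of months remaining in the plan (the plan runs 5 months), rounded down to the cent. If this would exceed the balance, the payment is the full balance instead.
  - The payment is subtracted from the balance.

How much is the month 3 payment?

$547.41

Month 1: opening $2,737.05; payment $547.41; balance $2,189.64
Month 2: opening $2,189.64; payment $547.41; balance $1,642.23
Month 3: opening $1,642.23; payment $547.41; balance $1,094.82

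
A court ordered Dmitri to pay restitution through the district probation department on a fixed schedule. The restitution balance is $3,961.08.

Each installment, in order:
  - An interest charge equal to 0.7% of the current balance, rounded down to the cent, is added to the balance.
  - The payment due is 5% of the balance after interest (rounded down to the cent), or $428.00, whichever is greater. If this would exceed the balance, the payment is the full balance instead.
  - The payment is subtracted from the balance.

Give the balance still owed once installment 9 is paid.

# | Opening | Interest | Payment | End bal
1 | $3,961.08 | $27.72 | $428.00 | $3,560.80
2 | $3,560.80 | $24.92 | $428.00 | $3,157.72
3 | $3,157.72 | $22.10 | $428.00 | $2,751.82
4 | $2,751.82 | $19.26 | $428.00 | $2,343.08
5 | $2,343.08 | $16.40 | $428.00 | $1,931.48
6 | $1,931.48 | $13.52 | $428.00 | $1,517.00
7 | $1,517.00 | $10.61 | $428.00 | $1,099.61
8 | $1,099.61 | $7.69 | $428.00 | $679.30
9 | $679.30 | $4.75 | $428.00 | $256.05

$256.05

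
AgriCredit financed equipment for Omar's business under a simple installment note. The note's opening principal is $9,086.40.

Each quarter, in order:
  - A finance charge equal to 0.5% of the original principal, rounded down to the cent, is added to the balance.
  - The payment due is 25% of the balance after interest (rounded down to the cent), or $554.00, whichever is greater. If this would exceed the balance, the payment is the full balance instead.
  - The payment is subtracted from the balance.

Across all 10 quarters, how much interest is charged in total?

Quarter 1: opening $9,086.40; interest $45.43 → $9,131.83; payment $2,282.95; balance $6,848.88
Quarter 2: opening $6,848.88; interest $45.43 → $6,894.31; payment $1,723.57; balance $5,170.74
Quarter 3: opening $5,170.74; interest $45.43 → $5,216.17; payment $1,304.04; balance $3,912.13
Quarter 4: opening $3,912.13; interest $45.43 → $3,957.56; payment $989.39; balance $2,968.17
Quarter 5: opening $2,968.17; interest $45.43 → $3,013.60; payment $753.40; balance $2,260.20
Quarter 6: opening $2,260.20; interest $45.43 → $2,305.63; payment $576.40; balance $1,729.23
Quarter 7: opening $1,729.23; interest $45.43 → $1,774.66; payment $554.00; balance $1,220.66
Quarter 8: opening $1,220.66; interest $45.43 → $1,266.09; payment $554.00; balance $712.09
Quarter 9: opening $712.09; interest $45.43 → $757.52; payment $554.00; balance $203.52
Quarter 10: opening $203.52; interest $45.43 → $248.95; payment $248.95; balance $0.00
Total interest: $45.43 + $45.43 + $45.43 + $45.43 + $45.43 + $45.43 + $45.43 + $45.43 + $45.43 + $45.43 = $454.30

$454.30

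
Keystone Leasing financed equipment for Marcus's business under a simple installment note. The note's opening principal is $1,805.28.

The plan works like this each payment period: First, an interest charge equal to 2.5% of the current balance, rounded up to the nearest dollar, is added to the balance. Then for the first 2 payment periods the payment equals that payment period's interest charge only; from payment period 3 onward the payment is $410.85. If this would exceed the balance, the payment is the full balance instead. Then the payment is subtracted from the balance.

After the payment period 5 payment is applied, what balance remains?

# | Opening | Interest | Payment | End bal
1 | $1,805.28 | $46.00 | $46.00 | $1,805.28
2 | $1,805.28 | $46.00 | $46.00 | $1,805.28
3 | $1,805.28 | $46.00 | $410.85 | $1,440.43
4 | $1,440.43 | $37.00 | $410.85 | $1,066.58
5 | $1,066.58 | $27.00 | $410.85 | $682.73

$682.73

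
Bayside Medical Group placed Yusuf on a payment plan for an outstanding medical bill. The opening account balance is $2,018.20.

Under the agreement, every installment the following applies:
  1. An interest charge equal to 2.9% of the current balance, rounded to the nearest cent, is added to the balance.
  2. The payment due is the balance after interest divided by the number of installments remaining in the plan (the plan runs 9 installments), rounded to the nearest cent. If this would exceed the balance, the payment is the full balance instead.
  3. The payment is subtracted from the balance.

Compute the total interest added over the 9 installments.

$316.45

Installment 1: $2,018.20 +$58.53 interest = $2,076.73; pay $230.75 → $1,845.98
Installment 2: $1,845.98 +$53.53 interest = $1,899.51; pay $237.44 → $1,662.07
Installment 3: $1,662.07 +$48.20 interest = $1,710.27; pay $244.32 → $1,465.95
Installment 4: $1,465.95 +$42.51 interest = $1,508.46; pay $251.41 → $1,257.05
Installment 5: $1,257.05 +$36.45 interest = $1,293.50; pay $258.70 → $1,034.80
Installment 6: $1,034.80 +$30.01 interest = $1,064.81; pay $266.20 → $798.61
Installment 7: $798.61 +$23.16 interest = $821.77; pay $273.92 → $547.85
Installment 8: $547.85 +$15.89 interest = $563.74; pay $281.87 → $281.87
Installment 9: $281.87 +$8.17 interest = $290.04; pay $290.04 → $0.00
Total interest: $58.53 + $53.53 + $48.20 + $42.51 + $36.45 + $30.01 + $23.16 + $15.89 + $8.17 = $316.45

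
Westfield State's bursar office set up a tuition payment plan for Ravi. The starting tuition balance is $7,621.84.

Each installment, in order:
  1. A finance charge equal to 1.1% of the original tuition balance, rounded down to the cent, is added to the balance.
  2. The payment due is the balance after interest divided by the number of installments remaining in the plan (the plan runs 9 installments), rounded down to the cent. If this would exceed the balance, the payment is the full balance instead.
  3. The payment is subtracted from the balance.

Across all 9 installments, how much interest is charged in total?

$754.56

Installment 1: opening $7,621.84; interest $83.84 → $7,705.68; payment $856.18; balance $6,849.50
Installment 2: opening $6,849.50; interest $83.84 → $6,933.34; payment $866.66; balance $6,066.68
Installment 3: opening $6,066.68; interest $83.84 → $6,150.52; payment $878.64; balance $5,271.88
Installment 4: opening $5,271.88; interest $83.84 → $5,355.72; payment $892.62; balance $4,463.10
Installment 5: opening $4,463.10; interest $83.84 → $4,546.94; payment $909.38; balance $3,637.56
Installment 6: opening $3,637.56; interest $83.84 → $3,721.40; payment $930.35; balance $2,791.05
Installment 7: opening $2,791.05; interest $83.84 → $2,874.89; payment $958.29; balance $1,916.60
Installment 8: opening $1,916.60; interest $83.84 → $2,000.44; payment $1,000.22; balance $1,000.22
Installment 9: opening $1,000.22; interest $83.84 → $1,084.06; payment $1,084.06; balance $0.00
Total interest: $83.84 + $83.84 + $83.84 + $83.84 + $83.84 + $83.84 + $83.84 + $83.84 + $83.84 = $754.56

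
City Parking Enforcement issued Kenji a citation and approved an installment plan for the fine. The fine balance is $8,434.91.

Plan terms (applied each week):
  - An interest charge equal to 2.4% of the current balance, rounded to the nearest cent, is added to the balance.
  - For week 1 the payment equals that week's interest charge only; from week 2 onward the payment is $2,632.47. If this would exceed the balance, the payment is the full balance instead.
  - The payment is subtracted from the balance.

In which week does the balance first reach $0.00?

5

# | Opening | Interest | Payment | End bal
1 | $8,434.91 | $202.44 | $202.44 | $8,434.91
2 | $8,434.91 | $202.44 | $2,632.47 | $6,004.88
3 | $6,004.88 | $144.12 | $2,632.47 | $3,516.53
4 | $3,516.53 | $84.40 | $2,632.47 | $968.46
5 | $968.46 | $23.24 | $991.70 | $0.00
Balance reaches $0.00 in week 5.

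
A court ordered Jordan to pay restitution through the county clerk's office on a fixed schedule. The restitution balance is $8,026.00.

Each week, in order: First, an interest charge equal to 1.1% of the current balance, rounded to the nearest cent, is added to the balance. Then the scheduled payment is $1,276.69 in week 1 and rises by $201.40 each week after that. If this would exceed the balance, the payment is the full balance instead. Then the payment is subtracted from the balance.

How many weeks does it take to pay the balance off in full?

Week 1: opening $8,026.00; interest $88.29 → $8,114.29; payment $1,276.69; balance $6,837.60
Week 2: opening $6,837.60; interest $75.21 → $6,912.81; payment $1,478.09; balance $5,434.72
Week 3: opening $5,434.72; interest $59.78 → $5,494.50; payment $1,679.49; balance $3,815.01
Week 4: opening $3,815.01; interest $41.97 → $3,856.98; payment $1,880.89; balance $1,976.09
Week 5: opening $1,976.09; interest $21.74 → $1,997.83; payment $1,997.83; balance $0.00
Balance reaches $0.00 in week 5.

5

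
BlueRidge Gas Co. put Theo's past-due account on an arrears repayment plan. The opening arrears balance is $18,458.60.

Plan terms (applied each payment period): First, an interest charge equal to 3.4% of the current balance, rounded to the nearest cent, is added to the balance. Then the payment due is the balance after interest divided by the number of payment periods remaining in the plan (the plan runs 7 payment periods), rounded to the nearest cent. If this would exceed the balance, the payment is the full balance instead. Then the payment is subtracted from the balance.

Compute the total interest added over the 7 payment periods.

Payment period 1: opening $18,458.60; interest $627.59 → $19,086.19; payment $2,726.60; balance $16,359.59
Payment period 2: opening $16,359.59; interest $556.23 → $16,915.82; payment $2,819.30; balance $14,096.52
Payment period 3: opening $14,096.52; interest $479.28 → $14,575.80; payment $2,915.16; balance $11,660.64
Payment period 4: opening $11,660.64; interest $396.46 → $12,057.10; payment $3,014.28; balance $9,042.82
Payment period 5: opening $9,042.82; interest $307.46 → $9,350.28; payment $3,116.76; balance $6,233.52
Payment period 6: opening $6,233.52; interest $211.94 → $6,445.46; payment $3,222.73; balance $3,222.73
Payment period 7: opening $3,222.73; interest $109.57 → $3,332.30; payment $3,332.30; balance $0.00
Total interest: $627.59 + $556.23 + $479.28 + $396.46 + $307.46 + $211.94 + $109.57 = $2,688.53

$2,688.53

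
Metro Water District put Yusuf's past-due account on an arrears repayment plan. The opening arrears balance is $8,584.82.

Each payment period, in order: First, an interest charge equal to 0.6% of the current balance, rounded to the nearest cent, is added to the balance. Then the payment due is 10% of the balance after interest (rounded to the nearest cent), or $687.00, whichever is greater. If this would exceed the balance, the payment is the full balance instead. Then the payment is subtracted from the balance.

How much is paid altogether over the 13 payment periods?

# | Opening | Interest | Payment | End bal
1 | $8,584.82 | $51.51 | $863.63 | $7,772.70
2 | $7,772.70 | $46.64 | $781.93 | $7,037.41
3 | $7,037.41 | $42.22 | $707.96 | $6,371.67
4 | $6,371.67 | $38.23 | $687.00 | $5,722.90
5 | $5,722.90 | $34.34 | $687.00 | $5,070.24
6 | $5,070.24 | $30.42 | $687.00 | $4,413.66
7 | $4,413.66 | $26.48 | $687.00 | $3,753.14
8 | $3,753.14 | $22.52 | $687.00 | $3,088.66
9 | $3,088.66 | $18.53 | $687.00 | $2,420.19
10 | $2,420.19 | $14.52 | $687.00 | $1,747.71
11 | $1,747.71 | $10.49 | $687.00 | $1,071.20
12 | $1,071.20 | $6.43 | $687.00 | $390.63
13 | $390.63 | $2.34 | $392.97 | $0.00
Total paid: $8,929.49

$8,929.49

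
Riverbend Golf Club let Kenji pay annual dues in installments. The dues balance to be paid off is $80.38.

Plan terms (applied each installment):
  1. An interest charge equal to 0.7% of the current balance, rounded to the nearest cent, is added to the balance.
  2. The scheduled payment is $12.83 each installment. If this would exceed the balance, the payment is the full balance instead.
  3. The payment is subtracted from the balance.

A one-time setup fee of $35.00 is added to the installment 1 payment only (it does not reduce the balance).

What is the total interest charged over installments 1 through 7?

$2.12

Installment 1: opening $80.38; interest $0.56 → $80.94; payment $12.83 (+ $35.00 fee); balance $68.11
Installment 2: opening $68.11; interest $0.48 → $68.59; payment $12.83; balance $55.76
Installment 3: opening $55.76; interest $0.39 → $56.15; payment $12.83; balance $43.32
Installment 4: opening $43.32; interest $0.30 → $43.62; payment $12.83; balance $30.79
Installment 5: opening $30.79; interest $0.22 → $31.01; payment $12.83; balance $18.18
Installment 6: opening $18.18; interest $0.13 → $18.31; payment $12.83; balance $5.48
Installment 7: opening $5.48; interest $0.04 → $5.52; payment $5.52; balance $0.00
Total interest: $0.56 + $0.48 + $0.39 + $0.30 + $0.22 + $0.13 + $0.04 = $2.12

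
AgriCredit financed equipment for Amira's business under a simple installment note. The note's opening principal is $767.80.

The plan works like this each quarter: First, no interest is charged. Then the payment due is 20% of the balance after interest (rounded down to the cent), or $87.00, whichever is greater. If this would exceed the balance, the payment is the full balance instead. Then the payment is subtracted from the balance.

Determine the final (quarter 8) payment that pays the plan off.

$45.12

Quarter 1: opening $767.80; payment $153.56; balance $614.24
Quarter 2: opening $614.24; payment $122.84; balance $491.40
Quarter 3: opening $491.40; payment $98.28; balance $393.12
Quarter 4: opening $393.12; payment $87.00; balance $306.12
Quarter 5: opening $306.12; payment $87.00; balance $219.12
Quarter 6: opening $219.12; payment $87.00; balance $132.12
Quarter 7: opening $132.12; payment $87.00; balance $45.12
Quarter 8: opening $45.12; payment $45.12; balance $0.00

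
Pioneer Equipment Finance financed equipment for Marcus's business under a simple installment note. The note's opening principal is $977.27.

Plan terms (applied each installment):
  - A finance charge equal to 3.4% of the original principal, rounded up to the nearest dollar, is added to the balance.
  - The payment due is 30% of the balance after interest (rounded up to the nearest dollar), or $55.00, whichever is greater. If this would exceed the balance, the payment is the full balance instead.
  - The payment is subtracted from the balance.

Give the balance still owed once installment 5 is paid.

# | Opening | Interest | Payment | End bal
1 | $977.27 | $34.00 | $304.00 | $707.27
2 | $707.27 | $34.00 | $223.00 | $518.27
3 | $518.27 | $34.00 | $166.00 | $386.27
4 | $386.27 | $34.00 | $127.00 | $293.27
5 | $293.27 | $34.00 | $99.00 | $228.27

$228.27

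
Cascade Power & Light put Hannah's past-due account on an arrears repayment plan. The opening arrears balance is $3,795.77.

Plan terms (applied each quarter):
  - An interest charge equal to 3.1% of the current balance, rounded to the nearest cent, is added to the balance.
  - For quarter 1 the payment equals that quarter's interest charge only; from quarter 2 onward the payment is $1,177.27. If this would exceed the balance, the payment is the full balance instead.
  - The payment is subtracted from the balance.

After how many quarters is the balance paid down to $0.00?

# | Opening | Interest | Payment | End bal
1 | $3,795.77 | $117.67 | $117.67 | $3,795.77
2 | $3,795.77 | $117.67 | $1,177.27 | $2,736.17
3 | $2,736.17 | $84.82 | $1,177.27 | $1,643.72
4 | $1,643.72 | $50.96 | $1,177.27 | $517.41
5 | $517.41 | $16.04 | $533.45 | $0.00
Balance reaches $0.00 in quarter 5.

5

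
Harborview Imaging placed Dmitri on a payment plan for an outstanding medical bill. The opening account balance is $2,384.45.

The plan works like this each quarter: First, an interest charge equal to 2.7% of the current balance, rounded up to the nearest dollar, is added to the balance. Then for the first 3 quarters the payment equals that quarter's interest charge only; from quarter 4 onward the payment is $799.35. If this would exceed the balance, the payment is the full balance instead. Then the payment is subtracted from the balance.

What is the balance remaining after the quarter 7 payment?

Quarter 1: opening $2,384.45; interest $65.00 → $2,449.45; payment $65.00; balance $2,384.45
Quarter 2: opening $2,384.45; interest $65.00 → $2,449.45; payment $65.00; balance $2,384.45
Quarter 3: opening $2,384.45; interest $65.00 → $2,449.45; payment $65.00; balance $2,384.45
Quarter 4: opening $2,384.45; interest $65.00 → $2,449.45; payment $799.35; balance $1,650.10
Quarter 5: opening $1,650.10; interest $45.00 → $1,695.10; payment $799.35; balance $895.75
Quarter 6: opening $895.75; interest $25.00 → $920.75; payment $799.35; balance $121.40
Quarter 7: opening $121.40; interest $4.00 → $125.40; payment $125.40; balance $0.00

$0.00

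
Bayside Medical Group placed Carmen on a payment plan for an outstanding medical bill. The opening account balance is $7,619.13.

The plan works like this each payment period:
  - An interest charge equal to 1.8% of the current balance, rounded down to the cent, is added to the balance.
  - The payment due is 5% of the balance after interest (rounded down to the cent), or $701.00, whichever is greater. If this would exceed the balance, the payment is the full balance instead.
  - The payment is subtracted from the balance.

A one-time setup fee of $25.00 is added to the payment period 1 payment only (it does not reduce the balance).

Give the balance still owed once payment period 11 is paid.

Payment period 1: $7,619.13 +$137.14 interest = $7,756.27; pay $701.00 (+ $25.00 fee) → $7,055.27
Payment period 2: $7,055.27 +$126.99 interest = $7,182.26; pay $701.00 → $6,481.26
Payment period 3: $6,481.26 +$116.66 interest = $6,597.92; pay $701.00 → $5,896.92
Payment period 4: $5,896.92 +$106.14 interest = $6,003.06; pay $701.00 → $5,302.06
Payment period 5: $5,302.06 +$95.43 interest = $5,397.49; pay $701.00 → $4,696.49
Payment period 6: $4,696.49 +$84.53 interest = $4,781.02; pay $701.00 → $4,080.02
Payment period 7: $4,080.02 +$73.44 interest = $4,153.46; pay $701.00 → $3,452.46
Payment period 8: $3,452.46 +$62.14 interest = $3,514.60; pay $701.00 → $2,813.60
Payment period 9: $2,813.60 +$50.64 interest = $2,864.24; pay $701.00 → $2,163.24
Payment period 10: $2,163.24 +$38.93 interest = $2,202.17; pay $701.00 → $1,501.17
Payment period 11: $1,501.17 +$27.02 interest = $1,528.19; pay $701.00 → $827.19

$827.19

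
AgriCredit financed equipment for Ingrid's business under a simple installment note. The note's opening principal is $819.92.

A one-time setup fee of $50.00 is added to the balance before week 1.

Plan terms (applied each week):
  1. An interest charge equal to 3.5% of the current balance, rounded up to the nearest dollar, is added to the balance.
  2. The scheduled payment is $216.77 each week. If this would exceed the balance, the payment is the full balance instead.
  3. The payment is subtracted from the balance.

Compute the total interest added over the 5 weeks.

Week 1: opening $869.92; interest $31.00 → $900.92; payment $216.77; balance $684.15
Week 2: opening $684.15; interest $24.00 → $708.15; payment $216.77; balance $491.38
Week 3: opening $491.38; interest $18.00 → $509.38; payment $216.77; balance $292.61
Week 4: opening $292.61; interest $11.00 → $303.61; payment $216.77; balance $86.84
Week 5: opening $86.84; interest $4.00 → $90.84; payment $90.84; balance $0.00
Total interest: $31.00 + $24.00 + $18.00 + $11.00 + $4.00 = $88.00

$88.00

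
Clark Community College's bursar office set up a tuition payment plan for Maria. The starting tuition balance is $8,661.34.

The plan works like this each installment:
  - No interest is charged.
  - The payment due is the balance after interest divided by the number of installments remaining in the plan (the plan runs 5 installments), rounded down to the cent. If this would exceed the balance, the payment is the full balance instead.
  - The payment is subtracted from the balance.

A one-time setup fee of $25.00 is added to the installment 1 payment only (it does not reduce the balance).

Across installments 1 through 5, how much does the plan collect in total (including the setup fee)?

Installment 1: $8,661.34 − $1,732.26 (+ $25.00 fee) → $6,929.08
Installment 2: $6,929.08 − $1,732.27 → $5,196.81
Installment 3: $5,196.81 − $1,732.27 → $3,464.54
Installment 4: $3,464.54 − $1,732.27 → $1,732.27
Installment 5: $1,732.27 − $1,732.27 → $0.00
Total paid: $8,686.34

$8,686.34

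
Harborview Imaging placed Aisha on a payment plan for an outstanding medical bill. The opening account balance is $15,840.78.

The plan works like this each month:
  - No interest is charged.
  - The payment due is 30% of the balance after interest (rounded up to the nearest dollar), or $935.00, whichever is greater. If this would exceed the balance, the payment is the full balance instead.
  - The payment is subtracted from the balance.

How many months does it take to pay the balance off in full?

8

Month 1: opening $15,840.78; payment $4,753.00; balance $11,087.78
Month 2: opening $11,087.78; payment $3,327.00; balance $7,760.78
Month 3: opening $7,760.78; payment $2,329.00; balance $5,431.78
Month 4: opening $5,431.78; payment $1,630.00; balance $3,801.78
Month 5: opening $3,801.78; payment $1,141.00; balance $2,660.78
Month 6: opening $2,660.78; payment $935.00; balance $1,725.78
Month 7: opening $1,725.78; payment $935.00; balance $790.78
Month 8: opening $790.78; payment $790.78; balance $0.00
Balance reaches $0.00 in month 8.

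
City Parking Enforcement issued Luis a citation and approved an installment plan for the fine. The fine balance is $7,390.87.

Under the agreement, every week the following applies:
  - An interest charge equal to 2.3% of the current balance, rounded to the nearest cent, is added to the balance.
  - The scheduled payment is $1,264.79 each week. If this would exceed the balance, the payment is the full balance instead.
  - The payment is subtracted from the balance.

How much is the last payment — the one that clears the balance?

Week 1: opening $7,390.87; interest $169.99 → $7,560.86; payment $1,264.79; balance $6,296.07
Week 2: opening $6,296.07; interest $144.81 → $6,440.88; payment $1,264.79; balance $5,176.09
Week 3: opening $5,176.09; interest $119.05 → $5,295.14; payment $1,264.79; balance $4,030.35
Week 4: opening $4,030.35; interest $92.70 → $4,123.05; payment $1,264.79; balance $2,858.26
Week 5: opening $2,858.26; interest $65.74 → $2,924.00; payment $1,264.79; balance $1,659.21
Week 6: opening $1,659.21; interest $38.16 → $1,697.37; payment $1,264.79; balance $432.58
Week 7: opening $432.58; interest $9.95 → $442.53; payment $442.53; balance $0.00

$442.53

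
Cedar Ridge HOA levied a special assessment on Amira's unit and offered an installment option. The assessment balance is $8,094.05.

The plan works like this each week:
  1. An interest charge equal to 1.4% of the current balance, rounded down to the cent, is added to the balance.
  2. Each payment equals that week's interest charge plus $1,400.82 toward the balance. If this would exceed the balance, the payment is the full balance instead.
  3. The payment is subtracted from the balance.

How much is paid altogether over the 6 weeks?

# | Opening | Interest | Payment | End bal
1 | $8,094.05 | $113.31 | $1,514.13 | $6,693.23
2 | $6,693.23 | $93.70 | $1,494.52 | $5,292.41
3 | $5,292.41 | $74.09 | $1,474.91 | $3,891.59
4 | $3,891.59 | $54.48 | $1,455.30 | $2,490.77
5 | $2,490.77 | $34.87 | $1,435.69 | $1,089.95
6 | $1,089.95 | $15.25 | $1,105.20 | $0.00
Total paid: $8,479.75

$8,479.75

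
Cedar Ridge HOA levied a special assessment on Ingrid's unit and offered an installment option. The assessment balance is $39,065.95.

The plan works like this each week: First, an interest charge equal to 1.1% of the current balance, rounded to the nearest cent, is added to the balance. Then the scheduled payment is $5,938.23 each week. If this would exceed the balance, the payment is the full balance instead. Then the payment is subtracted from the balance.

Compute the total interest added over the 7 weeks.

$1,712.03

Week 1: $39,065.95 +$429.73 interest = $39,495.68; pay $5,938.23 → $33,557.45
Week 2: $33,557.45 +$369.13 interest = $33,926.58; pay $5,938.23 → $27,988.35
Week 3: $27,988.35 +$307.87 interest = $28,296.22; pay $5,938.23 → $22,357.99
Week 4: $22,357.99 +$245.94 interest = $22,603.93; pay $5,938.23 → $16,665.70
Week 5: $16,665.70 +$183.32 interest = $16,849.02; pay $5,938.23 → $10,910.79
Week 6: $10,910.79 +$120.02 interest = $11,030.81; pay $5,938.23 → $5,092.58
Week 7: $5,092.58 +$56.02 interest = $5,148.60; pay $5,148.60 → $0.00
Total interest: $429.73 + $369.13 + $307.87 + $245.94 + $183.32 + $120.02 + $56.02 = $1,712.03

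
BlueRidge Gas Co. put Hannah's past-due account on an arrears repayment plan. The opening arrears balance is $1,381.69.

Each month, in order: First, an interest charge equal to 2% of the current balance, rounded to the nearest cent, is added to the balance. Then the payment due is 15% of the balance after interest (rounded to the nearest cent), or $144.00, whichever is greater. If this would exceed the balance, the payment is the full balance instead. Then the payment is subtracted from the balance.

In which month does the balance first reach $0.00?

10

# | Opening | Interest | Payment | End bal
1 | $1,381.69 | $27.63 | $211.40 | $1,197.92
2 | $1,197.92 | $23.96 | $183.28 | $1,038.60
3 | $1,038.60 | $20.77 | $158.91 | $900.46
4 | $900.46 | $18.01 | $144.00 | $774.47
5 | $774.47 | $15.49 | $144.00 | $645.96
6 | $645.96 | $12.92 | $144.00 | $514.88
7 | $514.88 | $10.30 | $144.00 | $381.18
8 | $381.18 | $7.62 | $144.00 | $244.80
9 | $244.80 | $4.90 | $144.00 | $105.70
10 | $105.70 | $2.11 | $107.81 | $0.00
Balance reaches $0.00 in month 10.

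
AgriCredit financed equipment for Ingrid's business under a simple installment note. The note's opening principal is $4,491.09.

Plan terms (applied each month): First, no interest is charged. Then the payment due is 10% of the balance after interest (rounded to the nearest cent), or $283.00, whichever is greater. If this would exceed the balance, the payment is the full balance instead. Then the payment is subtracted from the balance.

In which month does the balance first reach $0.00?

15

# | Opening | Payment | End bal
1 | $4,491.09 | $449.11 | $4,041.98
2 | $4,041.98 | $404.20 | $3,637.78
3 | $3,637.78 | $363.78 | $3,274.00
4 | $3,274.00 | $327.40 | $2,946.60
5 | $2,946.60 | $294.66 | $2,651.94
6 | $2,651.94 | $283.00 | $2,368.94
7 | $2,368.94 | $283.00 | $2,085.94
8 | $2,085.94 | $283.00 | $1,802.94
9 | $1,802.94 | $283.00 | $1,519.94
10 | $1,519.94 | $283.00 | $1,236.94
11 | $1,236.94 | $283.00 | $953.94
12 | $953.94 | $283.00 | $670.94
13 | $670.94 | $283.00 | $387.94
14 | $387.94 | $283.00 | $104.94
15 | $104.94 | $104.94 | $0.00
Balance reaches $0.00 in month 15.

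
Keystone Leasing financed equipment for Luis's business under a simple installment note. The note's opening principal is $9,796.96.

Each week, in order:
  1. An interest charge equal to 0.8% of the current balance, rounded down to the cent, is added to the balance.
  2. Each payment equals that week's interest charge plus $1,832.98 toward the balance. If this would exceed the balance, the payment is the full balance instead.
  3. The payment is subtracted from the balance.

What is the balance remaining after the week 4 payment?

Week 1: opening $9,796.96; interest $78.37 → $9,875.33; payment $1,911.35; balance $7,963.98
Week 2: opening $7,963.98; interest $63.71 → $8,027.69; payment $1,896.69; balance $6,131.00
Week 3: opening $6,131.00; interest $49.04 → $6,180.04; payment $1,882.02; balance $4,298.02
Week 4: opening $4,298.02; interest $34.38 → $4,332.40; payment $1,867.36; balance $2,465.04

$2,465.04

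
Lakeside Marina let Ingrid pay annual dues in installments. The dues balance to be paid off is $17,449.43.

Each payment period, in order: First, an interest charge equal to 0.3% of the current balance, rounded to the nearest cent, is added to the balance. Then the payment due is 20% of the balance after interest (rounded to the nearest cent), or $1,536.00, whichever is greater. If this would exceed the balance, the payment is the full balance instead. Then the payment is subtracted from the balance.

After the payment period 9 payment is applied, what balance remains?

# | Opening | Interest | Payment | End bal
1 | $17,449.43 | $52.35 | $3,500.36 | $14,001.42
2 | $14,001.42 | $42.00 | $2,808.68 | $11,234.74
3 | $11,234.74 | $33.70 | $2,253.69 | $9,014.75
4 | $9,014.75 | $27.04 | $1,808.36 | $7,233.43
5 | $7,233.43 | $21.70 | $1,536.00 | $5,719.13
6 | $5,719.13 | $17.16 | $1,536.00 | $4,200.29
7 | $4,200.29 | $12.60 | $1,536.00 | $2,676.89
8 | $2,676.89 | $8.03 | $1,536.00 | $1,148.92
9 | $1,148.92 | $3.45 | $1,152.37 | $0.00

$0.00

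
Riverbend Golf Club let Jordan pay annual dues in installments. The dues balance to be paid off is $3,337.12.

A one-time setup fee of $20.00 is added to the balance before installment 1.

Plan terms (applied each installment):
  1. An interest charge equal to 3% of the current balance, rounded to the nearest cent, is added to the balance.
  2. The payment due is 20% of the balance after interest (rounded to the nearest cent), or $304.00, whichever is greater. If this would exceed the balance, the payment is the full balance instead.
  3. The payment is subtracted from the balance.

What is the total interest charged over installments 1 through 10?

$464.01

Installment 1: $3,357.12 +$100.71 interest = $3,457.83; pay $691.57 → $2,766.26
Installment 2: $2,766.26 +$82.99 interest = $2,849.25; pay $569.85 → $2,279.40
Installment 3: $2,279.40 +$68.38 interest = $2,347.78; pay $469.56 → $1,878.22
Installment 4: $1,878.22 +$56.35 interest = $1,934.57; pay $386.91 → $1,547.66
Installment 5: $1,547.66 +$46.43 interest = $1,594.09; pay $318.82 → $1,275.27
Installment 6: $1,275.27 +$38.26 interest = $1,313.53; pay $304.00 → $1,009.53
Installment 7: $1,009.53 +$30.29 interest = $1,039.82; pay $304.00 → $735.82
Installment 8: $735.82 +$22.07 interest = $757.89; pay $304.00 → $453.89
Installment 9: $453.89 +$13.62 interest = $467.51; pay $304.00 → $163.51
Installment 10: $163.51 +$4.91 interest = $168.42; pay $168.42 → $0.00
Total interest: $100.71 + $82.99 + $68.38 + $56.35 + $46.43 + $38.26 + $30.29 + $22.07 + $13.62 + $4.91 = $464.01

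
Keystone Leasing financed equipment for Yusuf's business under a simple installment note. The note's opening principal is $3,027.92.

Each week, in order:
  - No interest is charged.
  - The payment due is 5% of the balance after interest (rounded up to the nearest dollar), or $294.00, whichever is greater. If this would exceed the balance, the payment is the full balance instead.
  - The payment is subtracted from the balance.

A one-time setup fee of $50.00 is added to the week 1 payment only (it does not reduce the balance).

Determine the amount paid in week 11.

# | Opening | Payment | Fee | End bal
1 | $3,027.92 | $294.00 | $50.00 | $2,733.92
2 | $2,733.92 | $294.00 | — | $2,439.92
3 | $2,439.92 | $294.00 | — | $2,145.92
4 | $2,145.92 | $294.00 | — | $1,851.92
5 | $1,851.92 | $294.00 | — | $1,557.92
6 | $1,557.92 | $294.00 | — | $1,263.92
7 | $1,263.92 | $294.00 | — | $969.92
8 | $969.92 | $294.00 | — | $675.92
9 | $675.92 | $294.00 | — | $381.92
10 | $381.92 | $294.00 | — | $87.92
11 | $87.92 | $87.92 | — | $0.00

$87.92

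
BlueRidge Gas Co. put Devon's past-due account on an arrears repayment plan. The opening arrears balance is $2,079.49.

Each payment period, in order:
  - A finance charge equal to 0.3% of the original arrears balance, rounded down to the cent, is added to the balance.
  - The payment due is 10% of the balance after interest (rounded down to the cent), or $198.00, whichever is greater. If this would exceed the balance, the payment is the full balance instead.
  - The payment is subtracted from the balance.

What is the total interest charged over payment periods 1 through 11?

# | Opening | Interest | Payment | End bal
1 | $2,079.49 | $6.23 | $208.57 | $1,877.15
2 | $1,877.15 | $6.23 | $198.00 | $1,685.38
3 | $1,685.38 | $6.23 | $198.00 | $1,493.61
4 | $1,493.61 | $6.23 | $198.00 | $1,301.84
5 | $1,301.84 | $6.23 | $198.00 | $1,110.07
6 | $1,110.07 | $6.23 | $198.00 | $918.30
7 | $918.30 | $6.23 | $198.00 | $726.53
8 | $726.53 | $6.23 | $198.00 | $534.76
9 | $534.76 | $6.23 | $198.00 | $342.99
10 | $342.99 | $6.23 | $198.00 | $151.22
11 | $151.22 | $6.23 | $157.45 | $0.00
Total interest: $6.23 + $6.23 + $6.23 + $6.23 + $6.23 + $6.23 + $6.23 + $6.23 + $6.23 + $6.23 + $6.23 = $68.53

$68.53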